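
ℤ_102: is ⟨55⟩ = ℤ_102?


g generates ℤ_n iff gcd(g, n) = 1
gcd(55, 102) = 1
Since gcd = 1, 55 is a generator.

Yes, 55 generates ℤ_102


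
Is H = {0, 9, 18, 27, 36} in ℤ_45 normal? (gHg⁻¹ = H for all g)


H = {0, 9, 18, 27, 36} in ℤ_45
ℤ_45 is abelian; every subgroup of an abelian group is normal

Yes, normal subgroup


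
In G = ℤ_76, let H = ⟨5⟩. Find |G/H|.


|⟨5⟩| = n / gcd(5, 76) = 76 / 1 = 76
H is normal (ℤ_76 is abelian).
|G/H| = |G| / |H| = 76 / 76 = 1

|G/H| = 1


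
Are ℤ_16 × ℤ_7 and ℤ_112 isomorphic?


Comparing ℤ_16 × ℤ_7 and ℤ_112:
gcd(16,7) = 1, so ℤ_16 × ℤ_7 ≅ ℤ_112 (CRT)

Yes, ℤ_16 × ℤ_7 ≅ ℤ_112


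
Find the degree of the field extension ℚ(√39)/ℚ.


√39 has minimal polynomial x² - 39 (irreducible over ℚ since 39 is squarefree)

[ℚ(√39)/ℚ] = 2


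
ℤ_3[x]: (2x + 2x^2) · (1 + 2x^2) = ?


Expand and collect like terms; reduce coefficients mod 3:
x^0: 0·1 = 0 ≡ 0 (mod 3)
x^1: 0·0 + 2·1 = 2 ≡ 2 (mod 3)
x^2: 0·2 + 2·0 + 2·1 = 2 ≡ 2 (mod 3)
x^3: 2·2 + 2·0 = 4 ≡ 1 (mod 3)
x^4: 2·2 = 4 ≡ 1 (mod 3)
Result: 2x + 2x^2 + x^3 + x^4

f · g = 2x + 2x^2 + x^3 + x^4


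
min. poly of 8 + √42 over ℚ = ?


Let α = 8 + √42. Then α - 8 = √42, so (α - 8)² = 42, giving α² - 16α + 22 = 0. Degree 2 and α ∉ ℚ, so this is the minimal polynomial.

Minimal polynomial: x² - 16x + 22


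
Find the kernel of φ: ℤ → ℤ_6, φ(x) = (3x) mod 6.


Kernel = preimage of identity
ker(φ) = {x ∈ ℤ : 3x ≡ 0 (mod 6)}. gcd(3,6) = 3, so 3x ≡ 0 (mod 6) ⟺ x ≡ 0 (mod 6/3 = 2). Hence ker(φ) = 2ℤ

ker(φ) = 2ℤ


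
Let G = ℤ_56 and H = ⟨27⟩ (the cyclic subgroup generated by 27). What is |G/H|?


|⟨27⟩| = n / gcd(27, 56) = 56 / 1 = 56
H is normal (ℤ_56 is abelian).
|G/H| = |G| / |H| = 56 / 56 = 1

|G/H| = 1


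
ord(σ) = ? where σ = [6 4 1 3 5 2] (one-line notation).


Cycle decomposition: (1 6 2 4 3)
Cycle lengths: 5
Order = lcm(5) = 5

ord(σ) = 5


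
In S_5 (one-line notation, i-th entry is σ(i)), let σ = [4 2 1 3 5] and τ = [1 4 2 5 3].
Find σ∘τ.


σ∘τ: apply τ first, then σ
1 →τ 1 →σ 4
2 →τ 4 →σ 3
3 →τ 2 →σ 2
4 →τ 5 →σ 5
5 →τ 3 →σ 1

σ∘τ = [4 3 2 5 1]


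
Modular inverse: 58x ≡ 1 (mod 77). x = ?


Use the extended Euclidean algorithm to write 1 = 58·s + 77·t; then s mod 77 is the inverse.
Euclidean algorithm:
  58 = 0·77 + 58
  77 = 1·58 + 19
  58 = 3·19 + 1
  19 = 19·1 + 0
gcd(58,77) = 1
Back-substitution gives: 58·(4) + 77·(-3) = 1
So 58⁻¹ ≡ 4 ≡ 4 (mod 77)
Check: 58 × 4 = 232 ≡ 1 (mod 77) ✓

58⁻¹ ≡ 4 (mod 77)


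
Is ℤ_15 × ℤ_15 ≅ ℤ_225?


Comparing ℤ_15 × ℤ_15 and ℤ_225:
gcd(15,15) = 15 ≠ 1. Max element order in ℤ_15×ℤ_15 is lcm(15,15) = 15 < 225, so it has no element of order 225

No, ℤ_15 × ℤ_15 ≇ ℤ_225


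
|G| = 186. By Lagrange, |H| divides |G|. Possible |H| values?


Lagrange's theorem: |H| divides |G|
|G| = 186
Divisors of 186: 1, 2, 3, 6, 31, 62, 93, 186

Possible subgroup orders: {1, 2, 3, 6, 31, 62, 93, 186}


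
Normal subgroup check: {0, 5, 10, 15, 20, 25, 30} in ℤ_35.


H = {0, 5, 10, 15, 20, 25, 30} in ℤ_35
ℤ_35 is abelian; every subgroup of an abelian group is normal

Yes, normal subgroup


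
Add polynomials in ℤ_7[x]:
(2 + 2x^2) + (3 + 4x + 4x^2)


Add coefficients mod 7:
x^0: 2 + 3 = 5 (mod 7)
x^1: 0 + 4 = 4 (mod 7)
x^2: 2 + 4 = 6 (mod 7)
Result: 5 + 4x + 6x^2

f + g = 5 + 4x + 6x^2


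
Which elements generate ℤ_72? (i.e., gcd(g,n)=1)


g generates ℤ_n iff gcd(g,n) = 1
Prime factors of 72: 2, 3
Generators are g ∈ {1,...,71} not divisible by any of these primes.
Generators: {1, 5, 7, 11, 13, 17, 19, 23, 25, 29, 31, 35, 37, 41, 43, 47, 49, 53, 55, 59, 61, 65, 67, 71}
Number of generators = φ(72) = 24

Generators of ℤ_72 = {1, 5, 7, 11, 13, 17, 19, 23, 25, 29, 31, 35, 37, 41, 43, 47, 49, 53, 55, 59, 61, 65, 67, 71}


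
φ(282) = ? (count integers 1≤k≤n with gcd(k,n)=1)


Factor n: 282 = 2 × 3 × 47
φ(n) = n · ∏(1 - 1/p) over distinct primes p | n
φ(282) = 282 · (1 - 1/2) · (1 - 1/3) · (1 - 1/47) = 92

φ(282) = 92


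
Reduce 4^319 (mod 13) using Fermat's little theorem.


Fermat's little theorem: if p is prime and gcd(a,p)=1, then a^(p-1) ≡ 1 (mod p)
p = 13 is prime, gcd(4,13) = 1
Reduce exponent: 319 mod 12 = 7
So 4^319 ≡ 4^7 (mod 13)
4^7 mod 13 = 4

4^319 ≡ 4 (mod 13)


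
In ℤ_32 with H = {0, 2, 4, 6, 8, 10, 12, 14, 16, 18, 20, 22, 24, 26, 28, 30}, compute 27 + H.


27 + H = {27 + h (mod 32) : h ∈ H}
27+0=27, 27+2=29, 27+4=31, 27+6=1, 27+8=3, 27+10=5, 27+12=7, 27+14=9, 27+16=11, 27+18=13, 27+20=15, 27+22=17, 27+24=19, 27+26=21, 27+28=23, 27+30=25
27 + H = {1, 3, 5, 7, 9, 11, 13, 15, 17, 19, 21, 23, 25, 27, 29, 31} = 1 + H

27 + H = {1, 3, 5, 7, 9, 11, 13, 15, 17, 19, 21, 23, 25, 27, 29, 31}


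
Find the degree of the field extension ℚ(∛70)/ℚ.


∛70 has minimal polynomial x³ - 70 (irreducible over ℚ since 70 is not a perfect cube)

[ℚ(∛70)/ℚ] = 3


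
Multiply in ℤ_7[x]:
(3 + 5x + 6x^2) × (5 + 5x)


Expand and collect like terms; reduce coefficients mod 7:
x^0: 3·5 = 15 ≡ 1 (mod 7)
x^1: 3·5 + 5·5 = 40 ≡ 5 (mod 7)
x^2: 5·5 + 6·5 = 55 ≡ 6 (mod 7)
x^3: 6·5 = 30 ≡ 2 (mod 7)
Result: 1 + 5x + 6x^2 + 2x^3

f · g = 1 + 5x + 6x^2 + 2x^3


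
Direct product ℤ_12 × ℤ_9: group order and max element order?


|ℤ_12 × ℤ_9| = 12 × 9 = 108
Max element order = lcm(12,9) = 36
Cyclic? No (gcd=3)

|ℤ_12×ℤ_9| = 108, max element order = 36


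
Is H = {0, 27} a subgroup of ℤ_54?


Subgroup test for H = {0, 27} in (ℤ_54, +):
(1) 0 ∈ H? Yes
(2) Closure: for all a,b ∈ H, (a+b) mod 54 ∈ H? Yes
(3) Inverses: for all a ∈ H, -a mod 54 ∈ H? Yes

Yes, H is a subgroup of ℤ_54


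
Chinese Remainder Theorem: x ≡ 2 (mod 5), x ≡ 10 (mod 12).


m₁ = 5, m₂ = 12, gcd = 1, so CRT applies. M = m₁·m₂ = 60
Let M₁ = M/m₁ = 12, M₂ = M/m₂ = 5
Find y₁ ≡ M₁⁻¹ (mod m₁): 12⁻¹ ≡ 3 (mod 5)
Find y₂ ≡ M₂⁻¹ (mod m₂): 5⁻¹ ≡ 5 (mod 12)
x = a₁·M₁·y₁ + a₂·M₂·y₂ = 2·12·3 + 10·5·5 = 322
Reduce mod 60: x ≡ 22
Check: 22 mod 5 = 2 ✓, 22 mod 12 = 10 ✓

x ≡ 22 (mod 60)


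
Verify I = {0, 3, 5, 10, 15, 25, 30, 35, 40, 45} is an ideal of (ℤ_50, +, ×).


Check ideal conditions for I = {0, 3, 5, 10, 15, 25, 30, 35, 40, 45} in ℤ_50:
(1) I is an additive subgroup? No
(2) For r ∈ ℤ_50 and a ∈ I: r·a ∈ I? No  [counterexample: r=2, a=3, r·a mod 50 = 6 ∉ I]

No, I is not an ideal of ℤ_50


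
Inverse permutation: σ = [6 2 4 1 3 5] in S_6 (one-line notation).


To find σ⁻¹, swap domain and range:
σ(1) = 6 → σ⁻¹(6) = 1
σ(2) = 2 → σ⁻¹(2) = 2
σ(3) = 4 → σ⁻¹(4) = 3
σ(4) = 1 → σ⁻¹(1) = 4
σ(5) = 3 → σ⁻¹(3) = 5
σ(6) = 5 → σ⁻¹(5) = 6

σ⁻¹ = [4 2 5 3 6 1]


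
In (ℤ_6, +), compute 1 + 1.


Operation: addition mod 6
1 + 1 = (a + b) mod 6 with a = 1, b = 1

1 + 1 = 2


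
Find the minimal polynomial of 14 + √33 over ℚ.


Let α = 14 + √33. Then α - 14 = √33, so (α - 14)² = 33, giving α² - 28α + 163 = 0. Degree 2 and α ∉ ℚ, so this is the minimal polynomial.

Minimal polynomial: x² - 28x + 163


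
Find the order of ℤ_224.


ℤ_n has n elements.

|ℤ_224| = 224


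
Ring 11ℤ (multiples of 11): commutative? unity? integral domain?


11ℤ is a commutative ring under +,× but has no multiplicative identity (1 ∉ 11ℤ); it has no zero divisors, but without unity it is not an integral domain
Commutative: Yes
Integral domain: No
Has unity: No

11ℤ (multiples of 11): Commutative=Yes, Unity=No


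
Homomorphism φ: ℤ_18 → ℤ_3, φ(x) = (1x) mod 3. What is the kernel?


Kernel = preimage of identity
ker(φ) = {x ∈ ℤ_18 : 1x ≡ 0 (mod 3)}. Since 3 | 18, φ is well-defined. The kernel is the cyclic subgroup ⟨3⟩ of ℤ_18 (order 6), i.e. {0, 3, 6, 9, 12, 15}

ker(φ) = {0, 3, 6, 9, 12, 15}


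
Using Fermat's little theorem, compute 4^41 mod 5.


Fermat's little theorem: if p is prime and gcd(a,p)=1, then a^(p-1) ≡ 1 (mod p)
p = 5 is prime, gcd(4,5) = 1
Reduce exponent: 41 mod 4 = 1
So 4^41 ≡ 4^1 (mod 5)
4^1 mod 5 = 4

4^41 ≡ 4 (mod 5)


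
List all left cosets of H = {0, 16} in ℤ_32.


H = {0, 16}, |H| = 2
Number of cosets = |G|/|H| = 32/2 = 16
0 + H = {0, 16}
1 + H = {1, 17}
2 + H = {2, 18}
3 + H = {3, 19}
4 + H = {4, 20}
5 + H = {5, 21}
6 + H = {6, 22}
7 + H = {7, 23}
8 + H = {8, 24}
9 + H = {9, 25}
10 + H = {10, 26}
11 + H = {11, 27}
12 + H = {12, 28}
13 + H = {13, 29}
14 + H = {14, 30}
15 + H = {15, 31}

Cosets: 0+H={0,16}; 1+H={1,17}; 2+H={2,18}; 3+H={3,19}; 4+H={4,20}; 5+H={5,21}; 6+H={6,22}; 7+H={7,23}; 8+H={8,24}; 9+H={9,25}; 10+H={10,26}; 11+H={11,27}; 12+H={12,28}; 13+H={13,29}; 14+H={14,30}; 15+H={15,31}


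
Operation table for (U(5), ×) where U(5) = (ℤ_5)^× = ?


Elements: {1, 2, 3, 4}
Operation: multiplication mod 5
Entry (a, b) = (a × b) mod 5

Cayley table:
  | 1 | 2 | 3 | 4
1 | 1 | 2 | 3 | 4
2 | 2 | 4 | 1 | 3
3 | 3 | 1 | 4 | 2
4 | 4 | 3 | 2 | 1


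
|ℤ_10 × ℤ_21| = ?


|A × B| = |A| · |B|
|ℤ_10 × ℤ_21| = 10 × 21 = 210

|ℤ_10 × ℤ_21| = 210


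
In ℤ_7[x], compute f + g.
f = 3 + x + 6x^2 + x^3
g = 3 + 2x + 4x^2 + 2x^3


Add coefficients mod 7:
x^0: 3 + 3 = 6 (mod 7)
x^1: 1 + 2 = 3 (mod 7)
x^2: 6 + 4 = 3 (mod 7)
x^3: 1 + 2 = 3 (mod 7)
Result: 6 + 3x + 3x^2 + 3x^3

f + g = 6 + 3x + 3x^2 + 3x^3


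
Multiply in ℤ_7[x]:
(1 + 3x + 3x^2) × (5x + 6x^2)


Expand and collect like terms; reduce coefficients mod 7:
x^0: 1·0 = 0 ≡ 0 (mod 7)
x^1: 1·5 + 3·0 = 5 ≡ 5 (mod 7)
x^2: 1·6 + 3·5 + 3·0 = 21 ≡ 0 (mod 7)
x^3: 3·6 + 3·5 = 33 ≡ 5 (mod 7)
x^4: 3·6 = 18 ≡ 4 (mod 7)
Result: 5x + 5x^3 + 4x^4

f · g = 5x + 5x^3 + 4x^4


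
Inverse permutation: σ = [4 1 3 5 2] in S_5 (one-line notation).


To find σ⁻¹, swap domain and range:
σ(1) = 4 → σ⁻¹(4) = 1
σ(2) = 1 → σ⁻¹(1) = 2
σ(3) = 3 → σ⁻¹(3) = 3
σ(4) = 5 → σ⁻¹(5) = 4
σ(5) = 2 → σ⁻¹(2) = 5

σ⁻¹ = [2 5 3 1 4]


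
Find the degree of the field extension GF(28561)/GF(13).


GF(28561) = GF(13^4), so the extension degree is 4

[GF(28561)/GF(13)] = 4


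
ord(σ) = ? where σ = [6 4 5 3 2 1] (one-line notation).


Cycle decomposition: (1 6) (2 4 3 5)
Cycle lengths: 2, 4
Order = lcm(2, 4) = 4

ord(σ) = 4


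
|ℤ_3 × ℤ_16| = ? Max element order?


|ℤ_3 × ℤ_16| = 3 × 16 = 48
Max element order = lcm(3,16) = 48
Cyclic? Yes (gcd=1)

|ℤ_3×ℤ_16| = 48, max element order = 48


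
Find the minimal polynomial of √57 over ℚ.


√57 satisfies x² - 57 = 0, irreducible over ℚ since 57 is squarefree

Minimal polynomial: x² - 57


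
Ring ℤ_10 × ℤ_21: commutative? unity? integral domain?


Direct product ring; commutative with unity (1,1); but (1,0)·(0,1) = (0,0) gives zero divisors, so not an integral domain
Commutative: Yes
Integral domain: No
Has unity: Yes

ℤ_10 × ℤ_21: Commutative=Yes, Unity=Yes


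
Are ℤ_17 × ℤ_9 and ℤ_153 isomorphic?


Comparing ℤ_17 × ℤ_9 and ℤ_153:
gcd(17,9) = 1, so ℤ_17 × ℤ_9 ≅ ℤ_153 (CRT)

Yes, ℤ_17 × ℤ_9 ≅ ℤ_153


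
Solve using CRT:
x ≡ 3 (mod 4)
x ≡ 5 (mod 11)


m₁ = 4, m₂ = 11, gcd = 1, so CRT applies. M = m₁·m₂ = 44
Let M₁ = M/m₁ = 11, M₂ = M/m₂ = 4
Find y₁ ≡ M₁⁻¹ (mod m₁): 11⁻¹ ≡ 3 (mod 4)
Find y₂ ≡ M₂⁻¹ (mod m₂): 4⁻¹ ≡ 3 (mod 11)
x = a₁·M₁·y₁ + a₂·M₂·y₂ = 3·11·3 + 5·4·3 = 159
Reduce mod 44: x ≡ 27
Check: 27 mod 4 = 3 ✓, 27 mod 11 = 5 ✓

x ≡ 27 (mod 44)


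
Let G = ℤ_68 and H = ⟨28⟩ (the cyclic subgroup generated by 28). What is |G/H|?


|⟨28⟩| = n / gcd(28, 68) = 68 / 4 = 17
H is normal (ℤ_68 is abelian).
|G/H| = |G| / |H| = 68 / 17 = 4

|G/H| = 4


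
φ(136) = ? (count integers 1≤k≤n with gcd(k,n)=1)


Factor n: 136 = 2^3 × 17
φ(n) = n · ∏(1 - 1/p) over distinct primes p | n
φ(136) = 136 · (1 - 1/2) · (1 - 1/17) = 64

φ(136) = 64


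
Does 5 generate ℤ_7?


g generates ℤ_n iff gcd(g, n) = 1
gcd(5, 7) = 1
Since gcd = 1, 5 is a generator.

Yes, 5 generates ℤ_7


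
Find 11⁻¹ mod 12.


Use the extended Euclidean algorithm to write 1 = 11·s + 12·t; then s mod 12 is the inverse.
Euclidean algorithm:
  11 = 0·12 + 11
  12 = 1·11 + 1
  11 = 11·1 + 0
gcd(11,12) = 1
Back-substitution gives: 11·(-1) + 12·(1) = 1
So 11⁻¹ ≡ -1 ≡ 11 (mod 12)
Check: 11 × 11 = 121 ≡ 1 (mod 12) ✓

11⁻¹ ≡ 11 (mod 12)


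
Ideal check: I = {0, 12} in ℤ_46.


Check ideal conditions for I = {0, 12} in ℤ_46:
(1) I is an additive subgroup? No
(2) For r ∈ ℤ_46 and a ∈ I: r·a ∈ I? No  [counterexample: r=2, a=12, r·a mod 46 = 24 ∉ I]

No, I is not an ideal of ℤ_46


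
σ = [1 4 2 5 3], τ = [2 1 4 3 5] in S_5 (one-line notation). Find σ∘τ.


σ∘τ: apply τ first, then σ
1 →τ 2 →σ 4
2 →τ 1 →σ 1
3 →τ 4 →σ 5
4 →τ 3 →σ 2
5 →τ 5 →σ 3

σ∘τ = [4 1 5 2 3]


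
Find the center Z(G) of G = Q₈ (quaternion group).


Z(G) = {g ∈ G | gx = xg for all x ∈ G}
In Q₈ = {±1, ±i, ±j, ±k}, only ±1 commute with every element

Z(Q₈ (quaternion group)) = {1, -1}


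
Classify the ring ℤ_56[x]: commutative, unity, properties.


ℤ_56 has zero divisors (2·28 ≡ 0), and these lift to constant zero divisors in ℤ_56[x]; so not an integral domain
Commutative: Yes
Integral domain: No
Has unity: Yes

ℤ_56[x]: Commutative=Yes, Unity=Yes


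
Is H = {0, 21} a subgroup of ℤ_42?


Subgroup test for H = {0, 21} in (ℤ_42, +):
(1) 0 ∈ H? Yes
(2) Closure: for all a,b ∈ H, (a+b) mod 42 ∈ H? Yes
(3) Inverses: for all a ∈ H, -a mod 42 ∈ H? Yes

Yes, H is a subgroup of ℤ_42


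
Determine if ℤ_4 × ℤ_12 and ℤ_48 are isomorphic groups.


Comparing ℤ_4 × ℤ_12 and ℤ_48:
gcd(4,12) = 4 ≠ 1. Max element order in ℤ_4×ℤ_12 is lcm(4,12) = 12 < 48, so it has no element of order 48

No, ℤ_4 × ℤ_12 ≇ ℤ_48


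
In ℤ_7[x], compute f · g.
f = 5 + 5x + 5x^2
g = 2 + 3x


Expand and collect like terms; reduce coefficients mod 7:
x^0: 5·2 = 10 ≡ 3 (mod 7)
x^1: 5·3 + 5·2 = 25 ≡ 4 (mod 7)
x^2: 5·3 + 5·2 = 25 ≡ 4 (mod 7)
x^3: 5·3 = 15 ≡ 1 (mod 7)
Result: 3 + 4x + 4x^2 + x^3

f · g = 3 + 4x + 4x^2 + x^3


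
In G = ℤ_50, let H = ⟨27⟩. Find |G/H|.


|⟨27⟩| = n / gcd(27, 50) = 50 / 1 = 50
H is normal (ℤ_50 is abelian).
|G/H| = |G| / |H| = 50 / 50 = 1

|G/H| = 1


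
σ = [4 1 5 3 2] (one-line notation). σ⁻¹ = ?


To find σ⁻¹, swap domain and range:
σ(1) = 4 → σ⁻¹(4) = 1
σ(2) = 1 → σ⁻¹(1) = 2
σ(3) = 5 → σ⁻¹(5) = 3
σ(4) = 3 → σ⁻¹(3) = 4
σ(5) = 2 → σ⁻¹(2) = 5

σ⁻¹ = [2 5 4 1 3]


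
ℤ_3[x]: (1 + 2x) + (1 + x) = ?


Add coefficients mod 3:
x^0: 1 + 1 = 2 (mod 3)
x^1: 2 + 1 = 0 (mod 3)
Result: 2

f + g = 2


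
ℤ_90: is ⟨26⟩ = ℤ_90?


g generates ℤ_n iff gcd(g, n) = 1
gcd(26, 90) = 2
Since gcd = 2 ≠ 1, ⟨26⟩ has order 45 < 90, so 26 is not a generator.

No, 26 does not generate ℤ_90


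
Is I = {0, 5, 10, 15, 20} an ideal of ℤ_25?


Check ideal conditions for I = {0, 5, 10, 15, 20} in ℤ_25:
(1) I is an additive subgroup? Yes
(2) For r ∈ ℤ_25 and a ∈ I: r·a ∈ I? Yes

Yes, I is an ideal of ℤ_25


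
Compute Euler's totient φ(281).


Factor n: 281 = 281
φ(n) = n · ∏(1 - 1/p) over distinct primes p | n
φ(281) = 281 · (1 - 1/281) = 280

φ(281) = 280


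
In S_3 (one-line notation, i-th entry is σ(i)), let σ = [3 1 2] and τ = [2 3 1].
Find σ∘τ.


σ∘τ: apply τ first, then σ
1 →τ 2 →σ 1
2 →τ 3 →σ 2
3 →τ 1 →σ 3

σ∘τ = [1 2 3]


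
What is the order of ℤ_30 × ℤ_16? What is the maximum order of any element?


|ℤ_30 × ℤ_16| = 30 × 16 = 480
Max element order = lcm(30,16) = 240
Cyclic? No (gcd=2)

|ℤ_30×ℤ_16| = 480, max element order = 240


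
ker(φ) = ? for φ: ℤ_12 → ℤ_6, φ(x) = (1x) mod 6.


Kernel = preimage of identity
ker(φ) = {x ∈ ℤ_12 : 1x ≡ 0 (mod 6)}. Since 6 | 12, φ is well-defined. The kernel is the cyclic subgroup ⟨6⟩ of ℤ_12 (order 2), i.e. {0, 6}

ker(φ) = {0, 6}


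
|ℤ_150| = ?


ℤ_n has n elements.

|ℤ_150| = 150


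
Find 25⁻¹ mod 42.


Use the extended Euclidean algorithm to write 1 = 25·s + 42·t; then s mod 42 is the inverse.
Euclidean algorithm:
  25 = 0·42 + 25
  42 = 1·25 + 17
  25 = 1·17 + 8
  17 = 2·8 + 1
  8 = 8·1 + 0
gcd(25,42) = 1
Back-substitution gives: 25·(-5) + 42·(3) = 1
So 25⁻¹ ≡ -5 ≡ 37 (mod 42)
Check: 25 × 37 = 925 ≡ 1 (mod 42) ✓

25⁻¹ ≡ 37 (mod 42)


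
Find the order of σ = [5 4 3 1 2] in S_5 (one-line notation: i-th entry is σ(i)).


Cycle decomposition: (1 5 2 4)
Cycle lengths: 4
Order = lcm(4) = 4

ord(σ) = 4


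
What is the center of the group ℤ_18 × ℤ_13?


Z(G) = {g ∈ G | gx = xg for all x ∈ G}
Direct product of abelian groups is abelian, so Z(G) = G

Z(ℤ_18 × ℤ_13) = ℤ_18 × ℤ_13


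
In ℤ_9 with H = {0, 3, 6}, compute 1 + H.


1 + H = {1 + h (mod 9) : h ∈ H}
1+0=1, 1+3=4, 1+6=7

1 + H = {1, 4, 7}


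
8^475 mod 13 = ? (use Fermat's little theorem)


Fermat's little theorem: if p is prime and gcd(a,p)=1, then a^(p-1) ≡ 1 (mod p)
p = 13 is prime, gcd(8,13) = 1
Reduce exponent: 475 mod 12 = 7
So 8^475 ≡ 8^7 (mod 13)
8^7 mod 13 = 5

8^475 ≡ 5 (mod 13)


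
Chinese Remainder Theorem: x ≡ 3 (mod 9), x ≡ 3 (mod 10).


m₁ = 9, m₂ = 10, gcd = 1, so CRT applies. M = m₁·m₂ = 90
Let M₁ = M/m₁ = 10, M₂ = M/m₂ = 9
Find y₁ ≡ M₁⁻¹ (mod m₁): 10⁻¹ ≡ 1 (mod 9)
Find y₂ ≡ M₂⁻¹ (mod m₂): 9⁻¹ ≡ 9 (mod 10)
x = a₁·M₁·y₁ + a₂·M₂·y₂ = 3·10·1 + 3·9·9 = 273
Reduce mod 90: x ≡ 3
Check: 3 mod 9 = 3 ✓, 3 mod 10 = 3 ✓

x ≡ 3 (mod 90)


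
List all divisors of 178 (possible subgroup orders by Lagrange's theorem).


Lagrange's theorem: |H| divides |G|
|G| = 178
Divisors of 178: 1, 2, 89, 178

Possible subgroup orders: {1, 2, 89, 178}


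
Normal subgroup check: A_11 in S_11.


H = A_11 in S_11
A_11 has index 2 in S_11, and every subgroup of index 2 is normal

Yes, normal subgroup


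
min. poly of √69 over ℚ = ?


√69 satisfies x² - 69 = 0, irreducible over ℚ since 69 is squarefree

Minimal polynomial: x² - 69


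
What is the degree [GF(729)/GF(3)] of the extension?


GF(729) = GF(3^6), so the extension degree is 6

[GF(729)/GF(3)] = 6


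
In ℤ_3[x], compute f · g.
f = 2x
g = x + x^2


Expand and collect like terms; reduce coefficients mod 3:
x^0: 0·0 = 0 ≡ 0 (mod 3)
x^1: 0·1 + 2·0 = 0 ≡ 0 (mod 3)
x^2: 0·1 + 2·1 = 2 ≡ 2 (mod 3)
x^3: 2·1 = 2 ≡ 2 (mod 3)
Result: 2x^2 + 2x^3

f · g = 2x^2 + 2x^3


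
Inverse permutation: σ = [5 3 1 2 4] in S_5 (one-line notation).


To find σ⁻¹, swap domain and range:
σ(1) = 5 → σ⁻¹(5) = 1
σ(2) = 3 → σ⁻¹(3) = 2
σ(3) = 1 → σ⁻¹(1) = 3
σ(4) = 2 → σ⁻¹(2) = 4
σ(5) = 4 → σ⁻¹(4) = 5

σ⁻¹ = [3 4 2 5 1]


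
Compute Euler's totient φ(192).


Factor n: 192 = 2^6 × 3
φ(n) = n · ∏(1 - 1/p) over distinct primes p | n
φ(192) = 192 · (1 - 1/2) · (1 - 1/3) = 64

φ(192) = 64


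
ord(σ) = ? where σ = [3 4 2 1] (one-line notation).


Cycle decomposition: (1 3 2 4)
Cycle lengths: 4
Order = lcm(4) = 4

ord(σ) = 4


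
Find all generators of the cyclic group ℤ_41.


g generates ℤ_n iff gcd(g,n) = 1
Prime factors of 41: 41
Generators are g ∈ {1,...,40} not divisible by any of these primes.
Generators: {1, 2, 3, 4, 5, 6, 7, 8, 9, 10, 11, 12, 13, 14, 15, 16, 17, 18, 19, 20, 21, 22, 23, 24, 25, 26, 27, 28, 29, 30, 31, 32, 33, 34, 35, 36, 37, 38, 39, 40}
Number of generators = φ(41) = 40

Generators of ℤ_41 = {1, 2, 3, 4, 5, 6, 7, 8, 9, 10, 11, 12, 13, 14, 15, 16, 17, 18, 19, 20, 21, 22, 23, 24, 25, 26, 27, 28, 29, 30, 31, 32, 33, 34, 35, 36, 37, 38, 39, 40}


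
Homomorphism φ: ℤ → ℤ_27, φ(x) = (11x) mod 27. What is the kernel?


Kernel = preimage of identity
ker(φ) = {x ∈ ℤ : 11x ≡ 0 (mod 27)}. gcd(11,27) = 1, so 11x ≡ 0 (mod 27) ⟺ x ≡ 0 (mod 27/1 = 27). Hence ker(φ) = 27ℤ

ker(φ) = 27ℤ


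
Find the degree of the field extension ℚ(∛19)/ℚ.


∛19 has minimal polynomial x³ - 19 (irreducible over ℚ since 19 is not a perfect cube)

[ℚ(∛19)/ℚ] = 3


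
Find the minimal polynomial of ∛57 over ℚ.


∛57 satisfies x³ - 57 = 0, irreducible over ℚ (no rational root; 57 is not a perfect cube)

Minimal polynomial: x³ - 57


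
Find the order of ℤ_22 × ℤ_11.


|A × B| = |A| · |B|
|ℤ_22 × ℤ_11| = 22 × 11 = 242

|ℤ_22 × ℤ_11| = 242


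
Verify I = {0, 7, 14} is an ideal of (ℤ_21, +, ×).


Check ideal conditions for I = {0, 7, 14} in ℤ_21:
(1) I is an additive subgroup? Yes
(2) For r ∈ ℤ_21 and a ∈ I: r·a ∈ I? Yes

Yes, I is an ideal of ℤ_21


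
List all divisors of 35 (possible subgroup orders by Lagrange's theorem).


Lagrange's theorem: |H| divides |G|
|G| = 35
Divisors of 35: 1, 5, 7, 35

Possible subgroup orders: {1, 5, 7, 35}


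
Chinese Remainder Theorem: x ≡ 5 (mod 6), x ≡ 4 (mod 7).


m₁ = 6, m₂ = 7, gcd = 1, so CRT applies. M = m₁·m₂ = 42
Let M₁ = M/m₁ = 7, M₂ = M/m₂ = 6
Find y₁ ≡ M₁⁻¹ (mod m₁): 7⁻¹ ≡ 1 (mod 6)
Find y₂ ≡ M₂⁻¹ (mod m₂): 6⁻¹ ≡ 6 (mod 7)
x = a₁·M₁·y₁ + a₂·M₂·y₂ = 5·7·1 + 4·6·6 = 179
Reduce mod 42: x ≡ 11
Check: 11 mod 6 = 5 ✓, 11 mod 7 = 4 ✓

x ≡ 11 (mod 42)


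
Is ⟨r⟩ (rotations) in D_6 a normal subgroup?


H = ⟨r⟩ (rotations) in D_6
The rotation subgroup ⟨r⟩ has index 2 in D_6, so it is normal

Yes, normal subgroup


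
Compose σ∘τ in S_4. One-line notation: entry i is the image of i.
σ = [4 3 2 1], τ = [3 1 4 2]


σ∘τ: apply τ first, then σ
1 →τ 3 →σ 2
2 →τ 1 →σ 4
3 →τ 4 →σ 1
4 →τ 2 →σ 3

σ∘τ = [2 4 1 3]


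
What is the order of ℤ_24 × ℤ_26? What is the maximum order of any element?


|ℤ_24 × ℤ_26| = 24 × 26 = 624
Max element order = lcm(24,26) = 312
Cyclic? No (gcd=2)

|ℤ_24×ℤ_26| = 624, max element order = 312


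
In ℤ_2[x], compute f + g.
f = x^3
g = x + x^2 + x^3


Add coefficients mod 2:
x^0: 0 + 0 = 0 (mod 2)
x^1: 0 + 1 = 1 (mod 2)
x^2: 0 + 1 = 1 (mod 2)
x^3: 1 + 1 = 0 (mod 2)
Result: x + x^2

f + g = x + x^2


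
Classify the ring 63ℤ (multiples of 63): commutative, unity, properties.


63ℤ is a commutative ring under +,× but has no multiplicative identity (1 ∉ 63ℤ); it has no zero divisors, but without unity it is not an integral domain
Commutative: Yes
Integral domain: No
Has unity: No

63ℤ (multiples of 63): Commutative=Yes, Unity=No


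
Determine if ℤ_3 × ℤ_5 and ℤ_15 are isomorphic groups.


Comparing ℤ_3 × ℤ_5 and ℤ_15:
gcd(3,5) = 1, so ℤ_3 × ℤ_5 ≅ ℤ_15 (CRT)

Yes, ℤ_3 × ℤ_5 ≅ ℤ_15


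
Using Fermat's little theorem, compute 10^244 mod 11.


Fermat's little theorem: if p is prime and gcd(a,p)=1, then a^(p-1) ≡ 1 (mod p)
p = 11 is prime, gcd(10,11) = 1
Reduce exponent: 244 mod 10 = 4
So 10^244 ≡ 10^4 (mod 11)
10^4 mod 11 = 1

10^244 ≡ 1 (mod 11)


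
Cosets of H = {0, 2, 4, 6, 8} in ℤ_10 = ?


H = {0, 2, 4, 6, 8}, |H| = 5
Number of cosets = |G|/|H| = 10/5 = 2
0 + H = {0, 2, 4, 6, 8}
1 + H = {1, 3, 5, 7, 9}

Cosets: 0+H={0,2,4,6,8}; 1+H={1,3,5,7,9}


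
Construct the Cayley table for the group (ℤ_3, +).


Elements: {0, 1, 2}
Operation: addition mod 3
Entry (a, b) = (a + b) mod 3

Cayley table:
  | 0 | 1 | 2
0 | 0 | 1 | 2
1 | 1 | 2 | 0
2 | 2 | 0 | 1


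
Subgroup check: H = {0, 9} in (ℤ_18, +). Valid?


Subgroup test for H = {0, 9} in (ℤ_18, +):
(1) 0 ∈ H? Yes
(2) Closure: for all a,b ∈ H, (a+b) mod 18 ∈ H? Yes
(3) Inverses: for all a ∈ H, -a mod 18 ∈ H? Yes

Yes, H is a subgroup of ℤ_18


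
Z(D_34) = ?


Z(G) = {g ∈ G | gx = xg for all x ∈ G}
For even n, Z(D_n) = {e, r^(n/2)}: the 180° rotation r^17 commutes with every reflection and rotation

Z(D_34) = {e, r^17}


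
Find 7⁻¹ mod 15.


Use the extended Euclidean algorithm to write 1 = 7·s + 15·t; then s mod 15 is the inverse.
Euclidean algorithm:
  7 = 0·15 + 7
  15 = 2·7 + 1
  7 = 7·1 + 0
gcd(7,15) = 1
Back-substitution gives: 7·(-2) + 15·(1) = 1
So 7⁻¹ ≡ -2 ≡ 13 (mod 15)
Check: 7 × 13 = 91 ≡ 1 (mod 15) ✓

7⁻¹ ≡ 13 (mod 15)


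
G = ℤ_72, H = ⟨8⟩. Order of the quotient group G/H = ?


|⟨8⟩| = n / gcd(8, 72) = 72 / 8 = 9
H is normal (ℤ_72 is abelian).
|G/H| = |G| / |H| = 72 / 9 = 8

|G/H| = 8


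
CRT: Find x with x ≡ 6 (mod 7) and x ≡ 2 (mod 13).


m₁ = 7, m₂ = 13, gcd = 1, so CRT applies. M = m₁·m₂ = 91
Let M₁ = M/m₁ = 13, M₂ = M/m₂ = 7
Find y₁ ≡ M₁⁻¹ (mod m₁): 13⁻¹ ≡ 6 (mod 7)
Find y₂ ≡ M₂⁻¹ (mod m₂): 7⁻¹ ≡ 2 (mod 13)
x = a₁·M₁·y₁ + a₂·M₂·y₂ = 6·13·6 + 2·7·2 = 496
Reduce mod 91: x ≡ 41
Check: 41 mod 7 = 6 ✓, 41 mod 13 = 2 ✓

x ≡ 41 (mod 91)


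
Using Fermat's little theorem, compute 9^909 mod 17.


Fermat's little theorem: if p is prime and gcd(a,p)=1, then a^(p-1) ≡ 1 (mod p)
p = 17 is prime, gcd(9,17) = 1
Reduce exponent: 909 mod 16 = 13
So 9^909 ≡ 9^13 (mod 17)
9^13 mod 17 = 8

9^909 ≡ 8 (mod 17)


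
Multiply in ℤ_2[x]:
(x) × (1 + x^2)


Expand and collect like terms; reduce coefficients mod 2:
x^0: 0·1 = 0 ≡ 0 (mod 2)
x^1: 0·0 + 1·1 = 1 ≡ 1 (mod 2)
x^2: 0·1 + 1·0 = 0 ≡ 0 (mod 2)
x^3: 1·1 = 1 ≡ 1 (mod 2)
Result: x + x^3

f · g = x + x^3


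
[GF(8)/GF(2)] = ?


GF(8) = GF(2^3), so the extension degree is 3

[GF(8)/GF(2)] = 3


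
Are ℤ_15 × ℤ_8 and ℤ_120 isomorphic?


Comparing ℤ_15 × ℤ_8 and ℤ_120:
gcd(15,8) = 1, so ℤ_15 × ℤ_8 ≅ ℤ_120 (CRT)

Yes, ℤ_15 × ℤ_8 ≅ ℤ_120


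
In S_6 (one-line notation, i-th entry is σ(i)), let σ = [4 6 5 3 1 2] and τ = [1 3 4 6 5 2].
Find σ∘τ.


σ∘τ: apply τ first, then σ
1 →τ 1 →σ 4
2 →τ 3 →σ 5
3 →τ 4 →σ 3
4 →τ 6 →σ 2
5 →τ 5 →σ 1
6 →τ 2 →σ 6

σ∘τ = [4 5 3 2 1 6]


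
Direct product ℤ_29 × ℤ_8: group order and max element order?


|ℤ_29 × ℤ_8| = 29 × 8 = 232
Max element order = lcm(29,8) = 232
Cyclic? Yes (gcd=1)

|ℤ_29×ℤ_8| = 232, max element order = 232


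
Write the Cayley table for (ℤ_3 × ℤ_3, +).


Elements: {(0,0), (0,1), (0,2), (1,0), (1,1), (1,2), (2,0), (2,1), (2,2)}
Operation: componentwise addition mod (3, 3)
Entry (a, b) = ((a₁+b₁) mod 3, (a₂+b₂) mod 3)

Cayley table:
      | (0,0) | (0,1) | (0,2) | (1,0) | (1,1) | (1,2) | (2,0) | (2,1) | (2,2)
(0,0) | (0,0) | (0,1) | (0,2) | (1,0) | (1,1) | (1,2) | (2,0) | (2,1) | (2,2)
(0,1) | (0,1) | (0,2) | (0,0) | (1,1) | (1,2) | (1,0) | (2,1) | (2,2) | (2,0)
(0,2) | (0,2) | (0,0) | (0,1) | (1,2) | (1,0) | (1,1) | (2,2) | (2,0) | (2,1)
(1,0) | (1,0) | (1,1) | (1,2) | (2,0) | (2,1) | (2,2) | (0,0) | (0,1) | (0,2)
(1,1) | (1,1) | (1,2) | (1,0) | (2,1) | (2,2) | (2,0) | (0,1) | (0,2) | (0,0)
(1,2) | (1,2) | (1,0) | (1,1) | (2,2) | (2,0) | (2,1) | (0,2) | (0,0) | (0,1)
(2,0) | (2,0) | (2,1) | (2,2) | (0,0) | (0,1) | (0,2) | (1,0) | (1,1) | (1,2)
(2,1) | (2,1) | (2,2) | (2,0) | (0,1) | (0,2) | (0,0) | (1,1) | (1,2) | (1,0)
(2,2) | (2,2) | (2,0) | (2,1) | (0,2) | (0,0) | (0,1) | (1,2) | (1,0) | (1,1)


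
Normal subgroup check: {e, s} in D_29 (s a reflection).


H = {e, s} in D_29 (s a reflection)
r·s·r⁻¹ = sr⁻² ≠ s for n ≥ 3, so {e, s} is not closed under conjugation

No, not a normal subgroup


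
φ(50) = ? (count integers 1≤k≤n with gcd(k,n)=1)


Factor n: 50 = 2 × 5^2
φ(n) = n · ∏(1 - 1/p) over distinct primes p | n
φ(50) = 50 · (1 - 1/2) · (1 - 1/5) = 20

φ(50) = 20


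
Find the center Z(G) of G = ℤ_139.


Z(G) = {g ∈ G | gx = xg for all x ∈ G}
ℤ_139 is abelian, so Z(G) = G

Z(ℤ_139) = ℤ_139


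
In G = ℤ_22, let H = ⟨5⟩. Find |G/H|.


|⟨5⟩| = n / gcd(5, 22) = 22 / 1 = 22
H is normal (ℤ_22 is abelian).
|G/H| = |G| / |H| = 22 / 22 = 1

|G/H| = 1


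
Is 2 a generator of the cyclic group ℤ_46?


g generates ℤ_n iff gcd(g, n) = 1
gcd(2, 46) = 2
Since gcd = 2 ≠ 1, ⟨2⟩ has order 23 < 46, so 2 is not a generator.

No, 2 does not generate ℤ_46


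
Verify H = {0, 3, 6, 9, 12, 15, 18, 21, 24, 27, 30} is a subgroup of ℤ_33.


Subgroup test for H = {0, 3, 6, 9, 12, 15, 18, 21, 24, 27, 30} in (ℤ_33, +):
(1) 0 ∈ H? Yes
(2) Closure: for all a,b ∈ H, (a+b) mod 33 ∈ H? Yes
(3) Inverses: for all a ∈ H, -a mod 33 ∈ H? Yes

Yes, H is a subgroup of ℤ_33


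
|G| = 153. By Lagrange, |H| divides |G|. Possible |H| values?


Lagrange's theorem: |H| divides |G|
|G| = 153
Divisors of 153: 1, 3, 9, 17, 51, 153

Possible subgroup orders: {1, 3, 9, 17, 51, 153}


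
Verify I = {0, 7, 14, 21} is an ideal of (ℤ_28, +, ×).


Check ideal conditions for I = {0, 7, 14, 21} in ℤ_28:
(1) I is an additive subgroup? Yes
(2) For r ∈ ℤ_28 and a ∈ I: r·a ∈ I? Yes

Yes, I is an ideal of ℤ_28


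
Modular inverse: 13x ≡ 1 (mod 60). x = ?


Use the extended Euclidean algorithm to write 1 = 13·s + 60·t; then s mod 60 is the inverse.
Euclidean algorithm:
  13 = 0·60 + 13
  60 = 4·13 + 8
  13 = 1·8 + 5
  8 = 1·5 + 3
  5 = 1·3 + 2
  3 = 1·2 + 1
  2 = 2·1 + 0
gcd(13,60) = 1
Back-substitution gives: 13·(-23) + 60·(5) = 1
So 13⁻¹ ≡ -23 ≡ 37 (mod 60)
Check: 13 × 37 = 481 ≡ 1 (mod 60) ✓

13⁻¹ ≡ 37 (mod 60)


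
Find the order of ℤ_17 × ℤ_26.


|A × B| = |A| · |B|
|ℤ_17 × ℤ_26| = 17 × 26 = 442

|ℤ_17 × ℤ_26| = 442


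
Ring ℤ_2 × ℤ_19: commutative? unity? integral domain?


Direct product ring; commutative with unity (1,1); but (1,0)·(0,1) = (0,0) gives zero divisors, so not an integral domain
Commutative: Yes
Integral domain: No
Has unity: Yes

ℤ_2 × ℤ_19: Commutative=Yes, Unity=Yes


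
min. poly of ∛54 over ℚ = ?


∛54 satisfies x³ - 54 = 0, irreducible over ℚ (no rational root; 54 is not a perfect cube)

Minimal polynomial: x³ - 54


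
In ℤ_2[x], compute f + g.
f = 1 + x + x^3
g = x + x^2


Add coefficients mod 2:
x^0: 1 + 0 = 1 (mod 2)
x^1: 1 + 1 = 0 (mod 2)
x^2: 0 + 1 = 1 (mod 2)
x^3: 1 + 0 = 1 (mod 2)
Result: 1 + x^2 + x^3

f + g = 1 + x^2 + x^3


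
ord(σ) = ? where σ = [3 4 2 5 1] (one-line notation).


Cycle decomposition: (1 3 2 4 5)
Cycle lengths: 5
Order = lcm(5) = 5

ord(σ) = 5


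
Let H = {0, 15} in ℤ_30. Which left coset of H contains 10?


10 + H = {10 + h (mod 30) : h ∈ H}
10+0=10, 10+15=25

10 + H = {10, 25}


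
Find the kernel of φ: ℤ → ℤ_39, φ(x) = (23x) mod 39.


Kernel = preimage of identity
ker(φ) = {x ∈ ℤ : 23x ≡ 0 (mod 39)}. gcd(23,39) = 1, so 23x ≡ 0 (mod 39) ⟺ x ≡ 0 (mod 39/1 = 39). Hence ker(φ) = 39ℤ

ker(φ) = 39ℤ


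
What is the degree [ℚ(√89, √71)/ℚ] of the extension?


[ℚ(√89,√71):ℚ] = [ℚ(√89,√71):ℚ(√89)]·[ℚ(√89):ℚ] = 2·2 = 4

[ℚ(√89, √71)/ℚ] = 4


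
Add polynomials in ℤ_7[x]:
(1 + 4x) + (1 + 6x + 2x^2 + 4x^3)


Add coefficients mod 7:
x^0: 1 + 1 = 2 (mod 7)
x^1: 4 + 6 = 3 (mod 7)
x^2: 0 + 2 = 2 (mod 7)
x^3: 0 + 4 = 4 (mod 7)
Result: 2 + 3x + 2x^2 + 4x^3

f + g = 2 + 3x + 2x^2 + 4x^3


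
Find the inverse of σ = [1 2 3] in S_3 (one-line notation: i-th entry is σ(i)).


To find σ⁻¹, swap domain and range:
σ(1) = 1 → σ⁻¹(1) = 1
σ(2) = 2 → σ⁻¹(2) = 2
σ(3) = 3 → σ⁻¹(3) = 3

σ⁻¹ = [1 2 3]


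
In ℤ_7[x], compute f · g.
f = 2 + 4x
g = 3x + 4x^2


Expand and collect like terms; reduce coefficients mod 7:
x^0: 2·0 = 0 ≡ 0 (mod 7)
x^1: 2·3 + 4·0 = 6 ≡ 6 (mod 7)
x^2: 2·4 + 4·3 = 20 ≡ 6 (mod 7)
x^3: 4·4 = 16 ≡ 2 (mod 7)
Result: 6x + 6x^2 + 2x^3

f · g = 6x + 6x^2 + 2x^3


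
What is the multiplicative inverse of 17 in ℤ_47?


Use the extended Euclidean algorithm to write 1 = 17·s + 47·t; then s mod 47 is the inverse.
Euclidean algorithm:
  17 = 0·47 + 17
  47 = 2·17 + 13
  17 = 1·13 + 4
  13 = 3·4 + 1
  4 = 4·1 + 0
gcd(17,47) = 1
Back-substitution gives: 17·(-11) + 47·(4) = 1
So 17⁻¹ ≡ -11 ≡ 36 (mod 47)
Check: 17 × 36 = 612 ≡ 1 (mod 47) ✓

17⁻¹ ≡ 36 (mod 47)


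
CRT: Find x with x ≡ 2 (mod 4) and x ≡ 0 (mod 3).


m₁ = 4, m₂ = 3, gcd = 1, so CRT applies. M = m₁·m₂ = 12
Let M₁ = M/m₁ = 3, M₂ = M/m₂ = 4
Find y₁ ≡ M₁⁻¹ (mod m₁): 3⁻¹ ≡ 3 (mod 4)
Find y₂ ≡ M₂⁻¹ (mod m₂): 4⁻¹ ≡ 1 (mod 3)
x = a₁·M₁·y₁ + a₂·M₂·y₂ = 2·3·3 + 0·4·1 = 18
Reduce mod 12: x ≡ 6
Check: 6 mod 4 = 2 ✓, 6 mod 3 = 0 ✓

x ≡ 6 (mod 12)


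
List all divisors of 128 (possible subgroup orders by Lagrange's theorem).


Lagrange's theorem: |H| divides |G|
|G| = 128
Divisors of 128: 1, 2, 4, 8, 16, 32, 64, 128

Possible subgroup orders: {1, 2, 4, 8, 16, 32, 64, 128}


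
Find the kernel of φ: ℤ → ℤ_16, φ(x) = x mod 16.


Kernel = preimage of identity
ker(φ) = {x ∈ ℤ : x ≡ 0 (mod 16)} = 16ℤ = {0, ±16, ±32, ...}

ker(φ) = 16ℤ


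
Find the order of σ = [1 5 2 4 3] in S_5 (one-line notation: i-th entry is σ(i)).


Cycle decomposition: (2 5 3)
Cycle lengths: 3
Order = lcm(3) = 3

ord(σ) = 3


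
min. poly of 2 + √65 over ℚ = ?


Let α = 2 + √65. Then α - 2 = √65, so (α - 2)² = 65, giving α² - 4α - 61 = 0. Degree 2 and α ∉ ℚ, so this is the minimal polynomial.

Minimal polynomial: x² - 4x - 61


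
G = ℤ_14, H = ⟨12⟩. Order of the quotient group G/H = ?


|⟨12⟩| = n / gcd(12, 14) = 14 / 2 = 7
H is normal (ℤ_14 is abelian).
|G/H| = |G| / |H| = 14 / 7 = 2

|G/H| = 2


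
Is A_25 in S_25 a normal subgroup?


H = A_25 in S_25
A_25 has index 2 in S_25, and every subgroup of index 2 is normal

Yes, normal subgroup


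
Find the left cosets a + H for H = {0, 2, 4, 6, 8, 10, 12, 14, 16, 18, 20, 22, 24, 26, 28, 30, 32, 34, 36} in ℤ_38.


H = {0, 2, 4, 6, 8, 10, 12, 14, 16, 18, 20, 22, 24, 26, 28, 30, 32, 34, 36}, |H| = 19
Number of cosets = |G|/|H| = 38/19 = 2
0 + H = {0, 2, 4, 6, 8, 10, 12, 14, 16, 18, 20, 22, 24, 26, 28, 30, 32, 34, 36}
1 + H = {1, 3, 5, 7, 9, 11, 13, 15, 17, 19, 21, 23, 25, 27, 29, 31, 33, 35, 37}

Cosets: 0+H={0,2,4,6,8,10,12,14,16,18,20,22,24,26,28,30,32,34,36}; 1+H={1,3,5,7,9,11,13,15,17,19,21,23,25,27,29,31,33,35,37}


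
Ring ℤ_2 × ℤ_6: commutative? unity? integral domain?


Direct product ring; commutative with unity (1,1); but (1,0)·(0,1) = (0,0) gives zero divisors, so not an integral domain
Commutative: Yes
Integral domain: No
Has unity: Yes

ℤ_2 × ℤ_6: Commutative=Yes, Unity=Yes


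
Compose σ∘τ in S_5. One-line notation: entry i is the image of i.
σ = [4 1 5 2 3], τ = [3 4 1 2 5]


σ∘τ: apply τ first, then σ
1 →τ 3 →σ 5
2 →τ 4 →σ 2
3 →τ 1 →σ 4
4 →τ 2 →σ 1
5 →τ 5 →σ 3

σ∘τ = [5 2 4 1 3]


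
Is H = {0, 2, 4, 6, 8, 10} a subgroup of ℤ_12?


Subgroup test for H = {0, 2, 4, 6, 8, 10} in (ℤ_12, +):
(1) 0 ∈ H? Yes
(2) Closure: for all a,b ∈ H, (a+b) mod 12 ∈ H? Yes
(3) Inverses: for all a ∈ H, -a mod 12 ∈ H? Yes

Yes, H is a subgroup of ℤ_12


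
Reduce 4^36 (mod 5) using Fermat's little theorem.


Fermat's little theorem: if p is prime and gcd(a,p)=1, then a^(p-1) ≡ 1 (mod p)
p = 5 is prime, gcd(4,5) = 1
Reduce exponent: 36 mod 4 = 0
So 4^36 ≡ 4^0 (mod 5)
4^0 = 1

4^36 ≡ 1 (mod 5)


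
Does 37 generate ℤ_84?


g generates ℤ_n iff gcd(g, n) = 1
gcd(37, 84) = 1
Since gcd = 1, 37 is a generator.

Yes, 37 generates ℤ_84


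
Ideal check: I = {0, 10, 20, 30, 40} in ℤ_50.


Check ideal conditions for I = {0, 10, 20, 30, 40} in ℤ_50:
(1) I is an additive subgroup? Yes
(2) For r ∈ ℤ_50 and a ∈ I: r·a ∈ I? Yes

Yes, I is an ideal of ℤ_50


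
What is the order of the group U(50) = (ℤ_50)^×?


U(n) is the group of units mod n; |U(n)| = φ(n)
|U(50)| = φ(50) = 20

|U(50) = (ℤ_50)^×| = 20


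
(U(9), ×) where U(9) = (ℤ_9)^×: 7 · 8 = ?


Operation: multiplication mod 9
7 · 8 = (a × b) mod 9 with a = 7, b = 8

7 · 8 = 2


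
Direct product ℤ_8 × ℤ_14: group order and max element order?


|ℤ_8 × ℤ_14| = 8 × 14 = 112
Max element order = lcm(8,14) = 56
Cyclic? No (gcd=2)

|ℤ_8×ℤ_14| = 112, max element order = 56


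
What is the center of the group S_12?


Z(G) = {g ∈ G | gx = xg for all x ∈ G}
S_n is non-abelian for n ≥ 3; Z(S_12) is trivial

Z(S_12) = {e}


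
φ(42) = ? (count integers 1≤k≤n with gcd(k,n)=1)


Factor n: 42 = 2 × 3 × 7
φ(n) = n · ∏(1 - 1/p) over distinct primes p | n
φ(42) = 42 · (1 - 1/2) · (1 - 1/3) · (1 - 1/7) = 12

φ(42) = 12


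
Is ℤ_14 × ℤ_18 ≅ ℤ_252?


Comparing ℤ_14 × ℤ_18 and ℤ_252:
gcd(14,18) = 2 ≠ 1. Max element order in ℤ_14×ℤ_18 is lcm(14,18) = 126 < 252, so it has no element of order 252

No, ℤ_14 × ℤ_18 ≇ ℤ_252


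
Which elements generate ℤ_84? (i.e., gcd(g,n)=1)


g generates ℤ_n iff gcd(g,n) = 1
Prime factors of 84: 2, 3, 7
Generators are g ∈ {1,...,83} not divisible by any of these primes.
Generators: {1, 5, 11, 13, 17, 19, 23, 25, 29, 31, 37, 41, 43, 47, 53, 55, 59, 61, 65, 67, 71, 73, 79, 83}
Number of generators = φ(84) = 24

Generators of ℤ_84 = {1, 5, 11, 13, 17, 19, 23, 25, 29, 31, 37, 41, 43, 47, 53, 55, 59, 61, 65, 67, 71, 73, 79, 83}


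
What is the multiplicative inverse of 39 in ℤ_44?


Use the extended Euclidean algorithm to write 1 = 39·s + 44·t; then s mod 44 is the inverse.
Euclidean algorithm:
  39 = 0·44 + 39
  44 = 1·39 + 5
  39 = 7·5 + 4
  5 = 1·4 + 1
  4 = 4·1 + 0
gcd(39,44) = 1
Back-substitution gives: 39·(-9) + 44·(8) = 1
So 39⁻¹ ≡ -9 ≡ 35 (mod 44)
Check: 39 × 35 = 1365 ≡ 1 (mod 44) ✓

39⁻¹ ≡ 35 (mod 44)


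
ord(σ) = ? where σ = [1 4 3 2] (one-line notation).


Cycle decomposition: (2 4)
Cycle lengths: 2
Order = lcm(2) = 2

ord(σ) = 2


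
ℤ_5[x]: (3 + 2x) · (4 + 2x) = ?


Expand and collect like terms; reduce coefficients mod 5:
x^0: 3·4 = 12 ≡ 2 (mod 5)
x^1: 3·2 + 2·4 = 14 ≡ 4 (mod 5)
x^2: 2·2 = 4 ≡ 4 (mod 5)
Result: 2 + 4x + 4x^2

f · g = 2 + 4x + 4x^2


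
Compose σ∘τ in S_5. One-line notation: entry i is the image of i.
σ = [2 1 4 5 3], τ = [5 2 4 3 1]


σ∘τ: apply τ first, then σ
1 →τ 5 →σ 3
2 →τ 2 →σ 1
3 →τ 4 →σ 5
4 →τ 3 →σ 4
5 →τ 1 →σ 2

σ∘τ = [3 1 5 4 2]


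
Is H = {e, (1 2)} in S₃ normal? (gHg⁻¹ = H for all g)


H = {e, (1 2)} in S₃
(1 3)(1 2)(1 3)⁻¹ = (2 3) ∉ {e, (1 2)}, so it is not normal

No, not a normal subgroup


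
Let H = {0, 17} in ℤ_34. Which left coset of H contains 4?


4 + H = {4 + h (mod 34) : h ∈ H}
4+0=4, 4+17=21

4 + H = {4, 21}


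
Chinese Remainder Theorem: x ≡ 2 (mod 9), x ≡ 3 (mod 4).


m₁ = 9, m₂ = 4, gcd = 1, so CRT applies. M = m₁·m₂ = 36
Let M₁ = M/m₁ = 4, M₂ = M/m₂ = 9
Find y₁ ≡ M₁⁻¹ (mod m₁): 4⁻¹ ≡ 7 (mod 9)
Find y₂ ≡ M₂⁻¹ (mod m₂): 9⁻¹ ≡ 1 (mod 4)
x = a₁·M₁·y₁ + a₂·M₂·y₂ = 2·4·7 + 3·9·1 = 83
Reduce mod 36: x ≡ 11
Check: 11 mod 9 = 2 ✓, 11 mod 4 = 3 ✓

x ≡ 11 (mod 36)
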